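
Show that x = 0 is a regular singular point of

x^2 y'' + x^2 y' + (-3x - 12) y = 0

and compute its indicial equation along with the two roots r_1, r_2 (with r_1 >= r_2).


Divide by x^2 to reach normal form y'' + P_1(x) y' + P_2(x) y = 0 with P_1(x) = 1 and P_2(x) = -3/x - 12/x^2.
x = 0 is a singular point because the y-coefficient -3/x - 12/x^2 has a pole at x = 0.
It is a regular singular point because x P_1(x) = p(x) = x and x^2 P_2(x) = q(x) = -3x - 12 are polynomials, hence analytic at x = 0.
p(0) = 0,  q(0) = -12.
Indicial equation: r(r-1) + p(0) r + q(0) = 0, i.e. r^2 + (p(0) - 1) r + q(0) = 0, i.e. r^2 - 1 r - 12 = 0.
Discriminant: (-1)^2 - 4(-12) = 49, so r = (1 ± 7)/2.
Solving: r_1 = 4, r_2 = -3.

indicial: r^2 - 1 r - 12 = 0; roots r_1 = 4, r_2 = -3


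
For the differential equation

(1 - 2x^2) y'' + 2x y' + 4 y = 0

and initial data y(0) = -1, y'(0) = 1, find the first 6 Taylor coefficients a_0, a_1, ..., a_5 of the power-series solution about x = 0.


Ansatz: y(x) = sum_{n>=0} a_n x^n, so y'(x) = sum_{n>=1} n a_n x^(n-1) and y''(x) = sum_{n>=2} n(n-1) a_n x^(n-2).
Substitute into P(x) y'' + Q(x) y' + R(x) y = 0 with P(x) = 1 - 2x^2, Q(x) = 2x, R(x) = 4, and match powers of x.
Initial conditions: a_0 = -1, a_1 = 1.
Setting the coefficient of each power of x to zero and solving order by order (substituting the coefficients already found):
  x^0: 2 a_2 + 4 a_0 = 0  ->  2 a_2 = -4 a_0 = 4  ->  a_2 = 2
  x^1: 6 a_3 + 6 a_1 = 0  ->  6 a_3 = -6 a_1 = -6  ->  a_3 = -1
  x^2: 12 a_4 + 4 a_2 = 0  ->  12 a_4 = -4 a_2 = -8  ->  a_4 = -2/3
  x^3: 20 a_5 - 2 a_3 = 0  ->  20 a_5 = 2 a_3 = -2  ->  a_5 = -1/10
Truncated series: y(x) = -1 + x + 2 x^2 - x^3 - (2/3) x^4 - (1/10) x^5 + O(x^6).

a_0 = -1; a_1 = 1; a_2 = 2; a_3 = -1; a_4 = -2/3; a_5 = -1/10


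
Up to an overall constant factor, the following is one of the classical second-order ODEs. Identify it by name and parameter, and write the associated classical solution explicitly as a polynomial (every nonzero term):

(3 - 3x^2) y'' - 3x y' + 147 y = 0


All three coefficients share the factor 3; dividing through by 3 gives  (1 - x^2) y'' - x y' + 49 y = 0.
This matches the Chebyshev equation (1 - x^2) y'' - x y' + n^2 y = 0 (note the -x y' term, not -2x y') with n^2 = 49, so n = 7; the polynomial solution is T_7(x).
With y = sum_k a_k x^k, matching x^k gives (k+2)(k+1) a_{k+2} = (k^2 - n^2) a_k = (k - 7)(k + 7) a_k. The right side vanishes at k = 7, so the series with the parity of 7 terminates at degree 7.
Standard normalization: leading coefficient of T_n is 2^(n-1), so a_7 = 2^6 = 64. Work downward with a_k = (k+1)(k+2) a_{k+2} / ((k - 7)(k + 7)):
  a_5 = (6)(7)(64) / ((5 - 7)(5 + 7)) = 2688/(-24) = -112
  a_3 = (4)(5)(-112) / ((3 - 7)(3 + 7)) = -2240/(-40) = 56
  a_1 = (2)(3)(56) / ((1 - 7)(1 + 7)) = 336/(-48) = -7
Hence T_7(x) = 64 x^7 - 112 x^5 + 56 x^3 - 7 x.

T_7(x); series = 64 x^7 - 112 x^5 + 56 x^3 - 7 x


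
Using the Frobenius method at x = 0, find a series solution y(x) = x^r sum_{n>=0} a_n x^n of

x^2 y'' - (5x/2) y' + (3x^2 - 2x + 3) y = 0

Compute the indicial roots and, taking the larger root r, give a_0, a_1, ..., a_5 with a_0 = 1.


Write in Frobenius form y'' + (p(x)/x) y' + (q(x)/x^2) y = 0:
  p(x) = -5/2,  q(x) = 3x^2 - 2x + 3.
Indicial equation: r(r-1) + (-5/2) r + (3) = 0 -> roots r_1 = 2, r_2 = 3/2.
Take r = r_1 = 2. Let y(x) = x^r sum_{n>=0} a_n x^n with a_0 = 1.
Substitute y = x^r sum a_n x^n and match x^{r+n}. The recurrence is
  D(n) a_n - 2 a_{n-1} + 3 a_{n-2} = 0,  where D(n) = (r+n)(r+n-1) + (-5/2)(r+n) + (3).
  a_n = [2 a_{n-1} - 3 a_{n-2}] / D(n).
Since the indicial polynomial factors as (r - r_1)(r - r_2), D(n) = (r_1 + n - r_1)(r_1 + n - r_2) = n(n + 1/2).
Evaluating step by step (a_0 = 1):
  n = 1: D(1) = 1(1 + 1/2) = 3/2; numerator = 2(1) = 2; a_1 = (2)/(3/2) = 4/3
  n = 2: D(2) = 2(2 + 1/2) = 5; numerator = 2(4/3) - 3(1) = -1/3; a_2 = (-1/3)/(5) = -1/15
  n = 3: D(3) = 3(3 + 1/2) = 21/2; numerator = 2(-1/15) - 3(4/3) = -62/15; a_3 = (-62/15)/(21/2) = -124/315
  n = 4: D(4) = 4(4 + 1/2) = 18; numerator = 2(-124/315) - 3(-1/15) = -37/63; a_4 = (-37/63)/(18) = -37/1134
  n = 5: D(5) = 5(5 + 1/2) = 55/2; numerator = 2(-37/1134) - 3(-124/315) = 3163/2835; a_5 = (3163/2835)/(55/2) = 6326/155925

r = 2; a_0 = 1; a_1 = 4/3; a_2 = -1/15; a_3 = -124/315; a_4 = -37/1134; a_5 = 6326/155925


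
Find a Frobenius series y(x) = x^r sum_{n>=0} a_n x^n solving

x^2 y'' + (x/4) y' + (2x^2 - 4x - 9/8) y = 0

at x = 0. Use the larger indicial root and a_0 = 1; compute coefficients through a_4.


Write in Frobenius form y'' + (p(x)/x) y' + (q(x)/x^2) y = 0:
  p(x) = 1/4,  q(x) = 2x^2 - 4x - 9/8.
Indicial equation: r(r-1) + (1/4) r + (-9/8) = 0 -> roots r_1 = 3/2, r_2 = -3/4.
Take r = r_1 = 3/2. Let y(x) = x^r sum_{n>=0} a_n x^n with a_0 = 1.
Substitute y = x^r sum a_n x^n and match x^{r+n}. The recurrence is
  D(n) a_n - 4 a_{n-1} + 2 a_{n-2} = 0,  where D(n) = (r+n)(r+n-1) + (1/4)(r+n) + (-9/8).
  a_n = [4 a_{n-1} - 2 a_{n-2}] / D(n).
Since the indicial polynomial factors as (r - r_1)(r - r_2), D(n) = (r_1 + n - r_1)(r_1 + n - r_2) = n(n + 9/4).
Evaluating step by step (a_0 = 1):
  n = 1: D(1) = 1(1 + 9/4) = 13/4; numerator = 4(1) = 4; a_1 = (4)/(13/4) = 16/13
  n = 2: D(2) = 2(2 + 9/4) = 17/2; numerator = 4(16/13) - 2(1) = 38/13; a_2 = (38/13)/(17/2) = 76/221
  n = 3: D(3) = 3(3 + 9/4) = 63/4; numerator = 4(76/221) - 2(16/13) = -240/221; a_3 = (-240/221)/(63/4) = -320/4641
  n = 4: D(4) = 4(4 + 9/4) = 25; numerator = 4(-320/4641) - 2(76/221) = -344/357; a_4 = (-344/357)/(25) = -344/8925

r = 3/2; a_0 = 1; a_1 = 16/13; a_2 = 76/221; a_3 = -320/4641; a_4 = -344/8925


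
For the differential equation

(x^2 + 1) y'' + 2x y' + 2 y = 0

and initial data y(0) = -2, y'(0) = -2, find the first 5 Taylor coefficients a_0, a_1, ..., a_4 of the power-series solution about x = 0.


Ansatz: y(x) = sum_{n>=0} a_n x^n, so y'(x) = sum_{n>=1} n a_n x^(n-1) and y''(x) = sum_{n>=2} n(n-1) a_n x^(n-2).
Substitute into P(x) y'' + Q(x) y' + R(x) y = 0 with P(x) = x^2 + 1, Q(x) = 2x, R(x) = 2, and match powers of x.
Initial conditions: a_0 = -2, a_1 = -2.
Setting the coefficient of each power of x to zero and solving order by order (substituting the coefficients already found):
  x^0: 2 a_2 + 2 a_0 = 0  ->  2 a_2 = -2 a_0 = 4  ->  a_2 = 2
  x^1: 6 a_3 + 4 a_1 = 0  ->  6 a_3 = -4 a_1 = 8  ->  a_3 = 4/3
  x^2: 12 a_4 + 8 a_2 = 0  ->  12 a_4 = -8 a_2 = -16  ->  a_4 = -4/3
Truncated series: y(x) = -2 - 2 x + 2 x^2 + (4/3) x^3 - (4/3) x^4 + O(x^5).

a_0 = -2; a_1 = -2; a_2 = 2; a_3 = 4/3; a_4 = -4/3


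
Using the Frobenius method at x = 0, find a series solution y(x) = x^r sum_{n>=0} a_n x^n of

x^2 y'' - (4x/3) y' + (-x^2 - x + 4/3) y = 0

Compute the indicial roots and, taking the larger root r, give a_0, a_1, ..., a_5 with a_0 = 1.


Write in Frobenius form y'' + (p(x)/x) y' + (q(x)/x^2) y = 0:
  p(x) = -4/3,  q(x) = -x^2 - x + 4/3.
Indicial equation: r(r-1) + (-4/3) r + (4/3) = 0 -> roots r_1 = 4/3, r_2 = 1.
Take r = r_1 = 4/3. Let y(x) = x^r sum_{n>=0} a_n x^n with a_0 = 1.
Substitute y = x^r sum a_n x^n and match x^{r+n}. The recurrence is
  D(n) a_n - 1 a_{n-1} - 1 a_{n-2} = 0,  where D(n) = (r+n)(r+n-1) + (-4/3)(r+n) + (4/3).
  a_n = [1 a_{n-1} + 1 a_{n-2}] / D(n).
Since the indicial polynomial factors as (r - r_1)(r - r_2), D(n) = (r_1 + n - r_1)(r_1 + n - r_2) = n(n + 1/3).
Evaluating step by step (a_0 = 1):
  n = 1: D(1) = 1(1 + 1/3) = 4/3; numerator = 1(1) = 1; a_1 = (1)/(4/3) = 3/4
  n = 2: D(2) = 2(2 + 1/3) = 14/3; numerator = 1(3/4) + 1(1) = 7/4; a_2 = (7/4)/(14/3) = 3/8
  n = 3: D(3) = 3(3 + 1/3) = 10; numerator = 1(3/8) + 1(3/4) = 9/8; a_3 = (9/8)/(10) = 9/80
  n = 4: D(4) = 4(4 + 1/3) = 52/3; numerator = 1(9/80) + 1(3/8) = 39/80; a_4 = (39/80)/(52/3) = 9/320
  n = 5: D(5) = 5(5 + 1/3) = 80/3; numerator = 1(9/320) + 1(9/80) = 9/64; a_5 = (9/64)/(80/3) = 27/5120

r = 4/3; a_0 = 1; a_1 = 3/4; a_2 = 3/8; a_3 = 9/80; a_4 = 9/320; a_5 = 27/5120


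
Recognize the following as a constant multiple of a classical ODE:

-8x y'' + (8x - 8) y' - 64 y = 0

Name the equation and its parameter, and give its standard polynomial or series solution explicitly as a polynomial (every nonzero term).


All three coefficients share the factor -8; dividing through by -8 gives  x y'' + (1 - x) y' + 8 y = 0.
This matches the Laguerre equation x y'' + (1 - x) y' + n y = 0 with n = 8; the polynomial solution is L_8(x).
With y = sum_k a_k x^k, matching x^k gives (k+1)k a_{k+1} + (k+1) a_{k+1} - k a_k + n a_k = 0, i.e. (k+1)^2 a_{k+1} = (k - n) a_k = (k - 8) a_k. The right side vanishes at k = 8, so the series terminates at degree 8.
Standard normalization L_n(0) = 1 gives a_0 = 1. Work upward with a_{k+1} = (k - 8) a_k / (k+1)^2:
  a_1 = (0 - 8)(1) / 1^2 = -8/1 = -8
  a_2 = (1 - 8)(-8) / 2^2 = 56/4 = 14
  a_3 = (2 - 8)(14) / 3^2 = -84/9 = -28/3
  a_4 = (3 - 8)(-28/3) / 4^2 = (140/3)/16 = 35/12
  a_5 = (4 - 8)(35/12) / 5^2 = (-35/3)/25 = -7/15
  a_6 = (5 - 8)(-7/15) / 6^2 = (7/5)/36 = 7/180
  a_7 = (6 - 8)(7/180) / 7^2 = (-7/90)/49 = -1/630
  a_8 = (7 - 8)(-1/630) / 8^2 = (1/630)/64 = 1/40320
Hence L_8(x) = x^8/40320 - x^7/630 + 7 x^6/180 - 7 x^5/15 + 35 x^4/12 - 28 x^3/3 + 14 x^2 - 8 x + 1.

L_8(x); series = x^8/40320 - x^7/630 + 7 x^6/180 - 7 x^5/15 + 35 x^4/12 - 28 x^3/3 + 14 x^2 - 8 x + 1


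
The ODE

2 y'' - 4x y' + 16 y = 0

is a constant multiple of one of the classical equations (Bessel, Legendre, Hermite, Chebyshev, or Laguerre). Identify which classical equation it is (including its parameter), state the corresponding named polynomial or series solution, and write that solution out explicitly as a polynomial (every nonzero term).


All three coefficients share the factor 2; dividing through by 2 gives  y'' - 2x y' + 8 y = 0.
This matches the Hermite equation y'' - 2x y' + 2n y = 0 with 2n = 8, so n = 4; the polynomial solution is H_4(x).
With y = sum_k a_k x^k, matching x^k gives (k+2)(k+1) a_{k+2} = 2(k - n) a_k = 2(k - 4) a_k. The right side vanishes at k = 4, so the series with the parity of 4 terminates at degree 4.
Standard normalization: leading coefficient of H_n is 2^n, so a_4 = 2^4 = 16. Work downward with a_k = (k+1)(k+2) a_{k+2} / (2(k - n)):
  a_2 = (3)(4)(16) / (2(2 - 4)) = 192/(-4) = -48
  a_0 = (1)(2)(-48) / (2(0 - 4)) = -96/(-8) = 12
Hence H_4(x) = 16 x^4 - 48 x^2 + 12.

H_4(x); series = 16 x^4 - 48 x^2 + 12


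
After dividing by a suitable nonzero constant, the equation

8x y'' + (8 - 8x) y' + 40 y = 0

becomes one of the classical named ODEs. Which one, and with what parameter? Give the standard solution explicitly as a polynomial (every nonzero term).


All three coefficients share the factor 8; dividing through by 8 gives  x y'' + (1 - x) y' + 5 y = 0.
This matches the Laguerre equation x y'' + (1 - x) y' + n y = 0 with n = 5; the polynomial solution is L_5(x).
With y = sum_k a_k x^k, matching x^k gives (k+1)k a_{k+1} + (k+1) a_{k+1} - k a_k + n a_k = 0, i.e. (k+1)^2 a_{k+1} = (k - n) a_k = (k - 5) a_k. The right side vanishes at k = 5, so the series terminates at degree 5.
Standard normalization L_n(0) = 1 gives a_0 = 1. Work upward with a_{k+1} = (k - 5) a_k / (k+1)^2:
  a_1 = (0 - 5)(1) / 1^2 = -5/1 = -5
  a_2 = (1 - 5)(-5) / 2^2 = 20/4 = 5
  a_3 = (2 - 5)(5) / 3^2 = -15/9 = -5/3
  a_4 = (3 - 5)(-5/3) / 4^2 = (10/3)/16 = 5/24
  a_5 = (4 - 5)(5/24) / 5^2 = (-5/24)/25 = -1/120
Hence L_5(x) = -x^5/120 + 5 x^4/24 - 5 x^3/3 + 5 x^2 - 5 x + 1.

L_5(x); series = -x^5/120 + 5 x^4/24 - 5 x^3/3 + 5 x^2 - 5 x + 1


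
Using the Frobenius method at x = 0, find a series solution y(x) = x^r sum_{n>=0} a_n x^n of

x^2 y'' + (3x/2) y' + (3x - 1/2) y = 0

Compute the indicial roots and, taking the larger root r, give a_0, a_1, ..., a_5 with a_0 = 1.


Write in Frobenius form y'' + (p(x)/x) y' + (q(x)/x^2) y = 0:
  p(x) = 3/2,  q(x) = 3x - 1/2.
Indicial equation: r(r-1) + (3/2) r + (-1/2) = 0 -> roots r_1 = 1/2, r_2 = -1.
Take r = r_1 = 1/2. Let y(x) = x^r sum_{n>=0} a_n x^n with a_0 = 1.
Substitute y = x^r sum a_n x^n and match x^{r+n}. The recurrence is
  D(n) a_n + 3 a_{n-1} = 0,  where D(n) = (r+n)(r+n-1) + (3/2)(r+n) + (-1/2).
  a_n = -3 / D(n) * a_{n-1}.
Since the indicial polynomial factors as (r - r_1)(r - r_2), D(n) = (r_1 + n - r_1)(r_1 + n - r_2) = n(n + 3/2).
Evaluating step by step (a_0 = 1):
  n = 1: D(1) = 1(1 + 3/2) = 5/2; numerator = -3(1) = -3; a_1 = (-3)/(5/2) = -6/5
  n = 2: D(2) = 2(2 + 3/2) = 7; numerator = -3(-6/5) = 18/5; a_2 = (18/5)/(7) = 18/35
  n = 3: D(3) = 3(3 + 3/2) = 27/2; numerator = -3(18/35) = -54/35; a_3 = (-54/35)/(27/2) = -4/35
  n = 4: D(4) = 4(4 + 3/2) = 22; numerator = -3(-4/35) = 12/35; a_4 = (12/35)/(22) = 6/385
  n = 5: D(5) = 5(5 + 3/2) = 65/2; numerator = -3(6/385) = -18/385; a_5 = (-18/385)/(65/2) = -36/25025

r = 1/2; a_0 = 1; a_1 = -6/5; a_2 = 18/35; a_3 = -4/35; a_4 = 6/385; a_5 = -36/25025


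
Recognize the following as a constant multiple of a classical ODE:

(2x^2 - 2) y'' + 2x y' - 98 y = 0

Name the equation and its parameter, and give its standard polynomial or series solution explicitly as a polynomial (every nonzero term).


All three coefficients share the factor -2; dividing through by -2 gives  (1 - x^2) y'' - x y' + 49 y = 0.
This matches the Chebyshev equation (1 - x^2) y'' - x y' + n^2 y = 0 (note the -x y' term, not -2x y') with n^2 = 49, so n = 7; the polynomial solution is T_7(x).
With y = sum_k a_k x^k, matching x^k gives (k+2)(k+1) a_{k+2} = (k^2 - n^2) a_k = (k - 7)(k + 7) a_k. The right side vanishes at k = 7, so the series with the parity of 7 terminates at degree 7.
Standard normalization: leading coefficient of T_n is 2^(n-1), so a_7 = 2^6 = 64. Work downward with a_k = (k+1)(k+2) a_{k+2} / ((k - 7)(k + 7)):
  a_5 = (6)(7)(64) / ((5 - 7)(5 + 7)) = 2688/(-24) = -112
  a_3 = (4)(5)(-112) / ((3 - 7)(3 + 7)) = -2240/(-40) = 56
  a_1 = (2)(3)(56) / ((1 - 7)(1 + 7)) = 336/(-48) = -7
Hence T_7(x) = 64 x^7 - 112 x^5 + 56 x^3 - 7 x.

T_7(x); series = 64 x^7 - 112 x^5 + 56 x^3 - 7 x


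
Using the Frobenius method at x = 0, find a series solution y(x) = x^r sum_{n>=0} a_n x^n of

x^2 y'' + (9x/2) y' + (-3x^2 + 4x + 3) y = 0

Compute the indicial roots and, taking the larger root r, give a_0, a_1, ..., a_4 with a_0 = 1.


Write in Frobenius form y'' + (p(x)/x) y' + (q(x)/x^2) y = 0:
  p(x) = 9/2,  q(x) = -3x^2 + 4x + 3.
Indicial equation: r(r-1) + (9/2) r + (3) = 0 -> roots r_1 = -3/2, r_2 = -2.
Take r = r_1 = -3/2. Let y(x) = x^r sum_{n>=0} a_n x^n with a_0 = 1.
Substitute y = x^r sum a_n x^n and match x^{r+n}. The recurrence is
  D(n) a_n + 4 a_{n-1} - 3 a_{n-2} = 0,  where D(n) = (r+n)(r+n-1) + (9/2)(r+n) + (3).
  a_n = [-4 a_{n-1} + 3 a_{n-2}] / D(n).
Since the indicial polynomial factors as (r - r_1)(r - r_2), D(n) = (r_1 + n - r_1)(r_1 + n - r_2) = n(n + 1/2).
Evaluating step by step (a_0 = 1):
  n = 1: D(1) = 1(1 + 1/2) = 3/2; numerator = -4(1) = -4; a_1 = (-4)/(3/2) = -8/3
  n = 2: D(2) = 2(2 + 1/2) = 5; numerator = -4(-8/3) + 3(1) = 41/3; a_2 = (41/3)/(5) = 41/15
  n = 3: D(3) = 3(3 + 1/2) = 21/2; numerator = -4(41/15) + 3(-8/3) = -284/15; a_3 = (-284/15)/(21/2) = -568/315
  n = 4: D(4) = 4(4 + 1/2) = 18; numerator = -4(-568/315) + 3(41/15) = 971/63; a_4 = (971/63)/(18) = 971/1134

r = -3/2; a_0 = 1; a_1 = -8/3; a_2 = 41/15; a_3 = -568/315; a_4 = 971/1134


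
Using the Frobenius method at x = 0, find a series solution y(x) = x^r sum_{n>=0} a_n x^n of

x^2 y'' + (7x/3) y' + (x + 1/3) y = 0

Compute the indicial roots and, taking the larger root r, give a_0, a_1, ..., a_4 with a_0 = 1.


Write in Frobenius form y'' + (p(x)/x) y' + (q(x)/x^2) y = 0:
  p(x) = 7/3,  q(x) = x + 1/3.
Indicial equation: r(r-1) + (7/3) r + (1/3) = 0 -> roots r_1 = -1/3, r_2 = -1.
Take r = r_1 = -1/3. Let y(x) = x^r sum_{n>=0} a_n x^n with a_0 = 1.
Substitute y = x^r sum a_n x^n and match x^{r+n}. The recurrence is
  D(n) a_n + 1 a_{n-1} = 0,  where D(n) = (r+n)(r+n-1) + (7/3)(r+n) + (1/3).
  a_n = -1 / D(n) * a_{n-1}.
Since the indicial polynomial factors as (r - r_1)(r - r_2), D(n) = (r_1 + n - r_1)(r_1 + n - r_2) = n(n + 2/3).
Evaluating step by step (a_0 = 1):
  n = 1: D(1) = 1(1 + 2/3) = 5/3; numerator = -1(1) = -1; a_1 = (-1)/(5/3) = -3/5
  n = 2: D(2) = 2(2 + 2/3) = 16/3; numerator = -1(-3/5) = 3/5; a_2 = (3/5)/(16/3) = 9/80
  n = 3: D(3) = 3(3 + 2/3) = 11; numerator = -1(9/80) = -9/80; a_3 = (-9/80)/(11) = -9/880
  n = 4: D(4) = 4(4 + 2/3) = 56/3; numerator = -1(-9/880) = 9/880; a_4 = (9/880)/(56/3) = 27/49280

r = -1/3; a_0 = 1; a_1 = -3/5; a_2 = 9/80; a_3 = -9/880; a_4 = 27/49280


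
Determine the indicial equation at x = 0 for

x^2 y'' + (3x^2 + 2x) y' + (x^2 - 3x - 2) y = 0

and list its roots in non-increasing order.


Divide by x^2 to reach normal form y'' + P_1(x) y' + P_2(x) y = 0 with P_1(x) = 3 + 2/x and P_2(x) = 1 - 3/x - 2/x^2.
x = 0 is a singular point because the y'-coefficient 3 + 2/x has a pole at x = 0 and the y-coefficient 1 - 3/x - 2/x^2 has a pole at x = 0.
It is a regular singular point because x P_1(x) = p(x) = 3x + 2 and x^2 P_2(x) = q(x) = x^2 - 3x - 2 are polynomials, hence analytic at x = 0.
p(0) = 2,  q(0) = -2.
Indicial equation: r(r-1) + p(0) r + q(0) = 0, i.e. r^2 + (p(0) - 1) r + q(0) = 0, i.e. r^2 + 1 r - 2 = 0.
Discriminant: (1)^2 - 4(-2) = 9, so r = (-1 ± 3)/2.
Solving: r_1 = 1, r_2 = -2.

indicial: r^2 + 1 r - 2 = 0; roots r_1 = 1, r_2 = -2


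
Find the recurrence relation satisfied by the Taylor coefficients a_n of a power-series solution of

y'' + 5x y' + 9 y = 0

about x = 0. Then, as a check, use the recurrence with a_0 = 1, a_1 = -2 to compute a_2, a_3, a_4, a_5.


Substitute y = sum_n a_n x^n.
y''(x) has coefficient (n+2)(n+1) a_{n+2} at x^n;
5 x y'(x) has coefficient 5 n a_n at x^n (shift);
9 y(x) has coefficient 9 a_n at x^n.
Matching x^n: (n+2)(n+1) a_{n+2} + (5n + 9) a_n = 0.
Thus a_{n+2} = (-5n - 9) / ((n+1)(n+2)) * a_n.

Check with a_0 = 1, a_1 = -2 (apply the recurrence for n = 0, 1, 2, 3): a_0 = 1, a_1 = -2, a_2 = -9/2, a_3 = 14/3, a_4 = 57/8, a_5 = -28/5.

a_(n+2) = (-5n - 9) / ((n+1)(n+2)) * a_n; check: a_0 = 1, a_1 = -2, a_2 = -9/2, a_3 = 14/3, a_4 = 57/8, a_5 = -28/5


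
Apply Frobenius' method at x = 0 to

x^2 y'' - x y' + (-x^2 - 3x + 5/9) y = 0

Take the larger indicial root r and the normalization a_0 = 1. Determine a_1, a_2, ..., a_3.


Write in Frobenius form y'' + (p(x)/x) y' + (q(x)/x^2) y = 0:
  p(x) = -1,  q(x) = -x^2 - 3x + 5/9.
Indicial equation: r(r-1) + (-1) r + (5/9) = 0 -> roots r_1 = 5/3, r_2 = 1/3.
Take r = r_1 = 5/3. Let y(x) = x^r sum_{n>=0} a_n x^n with a_0 = 1.
Substitute y = x^r sum a_n x^n and match x^{r+n}. The recurrence is
  D(n) a_n - 3 a_{n-1} - 1 a_{n-2} = 0,  where D(n) = (r+n)(r+n-1) + (-1)(r+n) + (5/9).
  a_n = [3 a_{n-1} + 1 a_{n-2}] / D(n).
Since the indicial polynomial factors as (r - r_1)(r - r_2), D(n) = (r_1 + n - r_1)(r_1 + n - r_2) = n(n + 4/3).
Evaluating step by step (a_0 = 1):
  n = 1: D(1) = 1(1 + 4/3) = 7/3; numerator = 3(1) = 3; a_1 = (3)/(7/3) = 9/7
  n = 2: D(2) = 2(2 + 4/3) = 20/3; numerator = 3(9/7) + 1(1) = 34/7; a_2 = (34/7)/(20/3) = 51/70
  n = 3: D(3) = 3(3 + 4/3) = 13; numerator = 3(51/70) + 1(9/7) = 243/70; a_3 = (243/70)/(13) = 243/910

r = 5/3; a_0 = 1; a_1 = 9/7; a_2 = 51/70; a_3 = 243/910


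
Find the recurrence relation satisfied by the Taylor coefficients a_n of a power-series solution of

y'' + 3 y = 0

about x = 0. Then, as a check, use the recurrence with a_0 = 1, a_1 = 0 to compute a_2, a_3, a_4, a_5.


Substitute y = sum_n a_n x^n into y'' + (const) y = 0.
y''(x) = sum_{n>=0} (n+2)(n+1) a_{n+2} x^n.
The ODE becomes sum_n [(n+2)(n+1) a_{n+2} + 3 a_n] x^n = 0.
Setting each coefficient to zero gives the recurrence:
  (n+2)(n+1) a_{n+2} + 3 a_n = 0,
  a_{n+2} = -3 / ((n+1)(n+2)) a_n.

Check with a_0 = 1, a_1 = 0 (apply the recurrence for n = 0, 1, 2, 3): a_0 = 1, a_1 = 0, a_2 = -3/2, a_3 = 0, a_4 = 3/8, a_5 = 0.

a_{n+2} = -3/((n+1)(n+2)) * a_n; check: a_0 = 1, a_1 = 0, a_2 = -3/2, a_3 = 0, a_4 = 3/8, a_5 = 0


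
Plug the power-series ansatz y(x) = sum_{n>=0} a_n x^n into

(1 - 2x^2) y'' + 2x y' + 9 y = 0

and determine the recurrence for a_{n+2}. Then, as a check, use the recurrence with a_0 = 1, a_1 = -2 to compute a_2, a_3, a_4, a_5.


Substitute y = sum_n a_n x^n.
(1 - 2 x^2) y'' contributes (n+2)(n+1) a_{n+2} - 2 n(n-1) a_n at x^n.
2 x y'(x) contributes 2 n a_n at x^n.
9 y(x) contributes 9 a_n at x^n.
Matching x^n: (n+2)(n+1) a_{n+2} + (-2 n(n-1) + 2 n + 9) a_n = 0.
Thus a_{n+2} = (2 n(n-1) - 2 n - 9) / ((n+1)(n+2)) * a_n.

Check with a_0 = 1, a_1 = -2 (apply the recurrence for n = 0, 1, 2, 3): a_0 = 1, a_1 = -2, a_2 = -9/2, a_3 = 11/3, a_4 = 27/8, a_5 = -11/20.

a_(n+2) = (2 n(n-1) - 2 n - 9) / ((n+1)(n+2)) * a_n; check: a_0 = 1, a_1 = -2, a_2 = -9/2, a_3 = 11/3, a_4 = 27/8, a_5 = -11/20


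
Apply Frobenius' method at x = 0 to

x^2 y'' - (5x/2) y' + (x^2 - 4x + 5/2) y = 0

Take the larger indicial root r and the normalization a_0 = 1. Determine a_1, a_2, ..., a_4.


Write in Frobenius form y'' + (p(x)/x) y' + (q(x)/x^2) y = 0:
  p(x) = -5/2,  q(x) = x^2 - 4x + 5/2.
Indicial equation: r(r-1) + (-5/2) r + (5/2) = 0 -> roots r_1 = 5/2, r_2 = 1.
Take r = r_1 = 5/2. Let y(x) = x^r sum_{n>=0} a_n x^n with a_0 = 1.
Substitute y = x^r sum a_n x^n and match x^{r+n}. The recurrence is
  D(n) a_n - 4 a_{n-1} + 1 a_{n-2} = 0,  where D(n) = (r+n)(r+n-1) + (-5/2)(r+n) + (5/2).
  a_n = [4 a_{n-1} - 1 a_{n-2}] / D(n).
Since the indicial polynomial factors as (r - r_1)(r - r_2), D(n) = (r_1 + n - r_1)(r_1 + n - r_2) = n(n + 3/2).
Evaluating step by step (a_0 = 1):
  n = 1: D(1) = 1(1 + 3/2) = 5/2; numerator = 4(1) = 4; a_1 = (4)/(5/2) = 8/5
  n = 2: D(2) = 2(2 + 3/2) = 7; numerator = 4(8/5) - 1(1) = 27/5; a_2 = (27/5)/(7) = 27/35
  n = 3: D(3) = 3(3 + 3/2) = 27/2; numerator = 4(27/35) - 1(8/5) = 52/35; a_3 = (52/35)/(27/2) = 104/945
  n = 4: D(4) = 4(4 + 3/2) = 22; numerator = 4(104/945) - 1(27/35) = -313/945; a_4 = (-313/945)/(22) = -313/20790

r = 5/2; a_0 = 1; a_1 = 8/5; a_2 = 27/35; a_3 = 104/945; a_4 = -313/20790


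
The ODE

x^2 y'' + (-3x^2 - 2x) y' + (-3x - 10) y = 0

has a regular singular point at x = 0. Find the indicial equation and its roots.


Divide by x^2 to reach normal form y'' + P_1(x) y' + P_2(x) y = 0 with P_1(x) = -3 - 2/x and P_2(x) = -3/x - 10/x^2.
x = 0 is a singular point because the y'-coefficient -3 - 2/x has a pole at x = 0 and the y-coefficient -3/x - 10/x^2 has a pole at x = 0.
It is a regular singular point because x P_1(x) = p(x) = -3x - 2 and x^2 P_2(x) = q(x) = -3x - 10 are polynomials, hence analytic at x = 0.
p(0) = -2,  q(0) = -10.
Indicial equation: r(r-1) + p(0) r + q(0) = 0, i.e. r^2 + (p(0) - 1) r + q(0) = 0, i.e. r^2 - 3 r - 10 = 0.
Discriminant: (-3)^2 - 4(-10) = 49, so r = (3 ± 7)/2.
Solving: r_1 = 5, r_2 = -2.

indicial: r^2 - 3 r - 10 = 0; roots r_1 = 5, r_2 = -2


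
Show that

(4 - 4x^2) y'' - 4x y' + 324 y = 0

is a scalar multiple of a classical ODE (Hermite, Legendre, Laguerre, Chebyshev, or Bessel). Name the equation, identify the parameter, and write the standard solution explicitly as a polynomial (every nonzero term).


All three coefficients share the factor 4; dividing through by 4 gives  (1 - x^2) y'' - x y' + 81 y = 0.
This matches the Chebyshev equation (1 - x^2) y'' - x y' + n^2 y = 0 (note the -x y' term, not -2x y') with n^2 = 81, so n = 9; the polynomial solution is T_9(x).
With y = sum_k a_k x^k, matching x^k gives (k+2)(k+1) a_{k+2} = (k^2 - n^2) a_k = (k - 9)(k + 9) a_k. The right side vanishes at k = 9, so the series with the parity of 9 terminates at degree 9.
Standard normalization: leading coefficient of T_n is 2^(n-1), so a_9 = 2^8 = 256. Work downward with a_k = (k+1)(k+2) a_{k+2} / ((k - 9)(k + 9)):
  a_7 = (8)(9)(256) / ((7 - 9)(7 + 9)) = 18432/(-32) = -576
  a_5 = (6)(7)(-576) / ((5 - 9)(5 + 9)) = -24192/(-56) = 432
  a_3 = (4)(5)(432) / ((3 - 9)(3 + 9)) = 8640/(-72) = -120
  a_1 = (2)(3)(-120) / ((1 - 9)(1 + 9)) = -720/(-80) = 9
Hence T_9(x) = 256 x^9 - 576 x^7 + 432 x^5 - 120 x^3 + 9 x.

T_9(x); series = 256 x^9 - 576 x^7 + 432 x^5 - 120 x^3 + 9 x


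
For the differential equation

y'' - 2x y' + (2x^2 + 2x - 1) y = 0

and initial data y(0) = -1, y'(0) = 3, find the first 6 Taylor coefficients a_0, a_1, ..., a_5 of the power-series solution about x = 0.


Ansatz: y(x) = sum_{n>=0} a_n x^n, so y'(x) = sum_{n>=1} n a_n x^(n-1) and y''(x) = sum_{n>=2} n(n-1) a_n x^(n-2).
Substitute into P(x) y'' + Q(x) y' + R(x) y = 0 with P(x) = 1, Q(x) = -2x, R(x) = 2x^2 + 2x - 1, and match powers of x.
Initial conditions: a_0 = -1, a_1 = 3.
Setting the coefficient of each power of x to zero and solving order by order (substituting the coefficients already found):
  x^0: 2 a_2 - a_0 = 0  ->  2 a_2 = a_0 = -1  ->  a_2 = -1/2
  x^1: 6 a_3 - 3 a_1 + 2 a_0 = 0  ->  6 a_3 = 3 a_1 - 2 a_0 = 11  ->  a_3 = 11/6
  x^2: 12 a_4 - 5 a_2 + 2 a_1 + 2 a_0 = 0  ->  12 a_4 = 5 a_2 - 2 a_1 - 2 a_0 = -13/2  ->  a_4 = -13/24
  x^3: 20 a_5 - 7 a_3 + 2 a_2 + 2 a_1 = 0  ->  20 a_5 = 7 a_3 - 2 a_2 - 2 a_1 = 47/6  ->  a_5 = 47/120
Truncated series: y(x) = -1 + 3 x - (1/2) x^2 + (11/6) x^3 - (13/24) x^4 + (47/120) x^5 + O(x^6).

a_0 = -1; a_1 = 3; a_2 = -1/2; a_3 = 11/6; a_4 = -13/24; a_5 = 47/120


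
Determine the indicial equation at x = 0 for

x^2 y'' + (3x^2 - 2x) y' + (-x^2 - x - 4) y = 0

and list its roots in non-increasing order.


Divide by x^2 to reach normal form y'' + P_1(x) y' + P_2(x) y = 0 with P_1(x) = 3 - 2/x and P_2(x) = -1 - 1/x - 4/x^2.
x = 0 is a singular point because the y'-coefficient 3 - 2/x has a pole at x = 0 and the y-coefficient -1 - 1/x - 4/x^2 has a pole at x = 0.
It is a regular singular point because x P_1(x) = p(x) = 3x - 2 and x^2 P_2(x) = q(x) = -x^2 - x - 4 are polynomials, hence analytic at x = 0.
p(0) = -2,  q(0) = -4.
Indicial equation: r(r-1) + p(0) r + q(0) = 0, i.e. r^2 + (p(0) - 1) r + q(0) = 0, i.e. r^2 - 3 r - 4 = 0.
Discriminant: (-3)^2 - 4(-4) = 25, so r = (3 ± 5)/2.
Solving: r_1 = 4, r_2 = -1.

indicial: r^2 - 3 r - 4 = 0; roots r_1 = 4, r_2 = -1


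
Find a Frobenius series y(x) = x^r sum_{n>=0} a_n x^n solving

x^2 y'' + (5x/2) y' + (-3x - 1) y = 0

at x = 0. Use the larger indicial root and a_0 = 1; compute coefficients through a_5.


Write in Frobenius form y'' + (p(x)/x) y' + (q(x)/x^2) y = 0:
  p(x) = 5/2,  q(x) = -3x - 1.
Indicial equation: r(r-1) + (5/2) r + (-1) = 0 -> roots r_1 = 1/2, r_2 = -2.
Take r = r_1 = 1/2. Let y(x) = x^r sum_{n>=0} a_n x^n with a_0 = 1.
Substitute y = x^r sum a_n x^n and match x^{r+n}. The recurrence is
  D(n) a_n - 3 a_{n-1} = 0,  where D(n) = (r+n)(r+n-1) + (5/2)(r+n) + (-1).
  a_n = 3 / D(n) * a_{n-1}.
Since the indicial polynomial factors as (r - r_1)(r - r_2), D(n) = (r_1 + n - r_1)(r_1 + n - r_2) = n(n + 5/2).
Evaluating step by step (a_0 = 1):
  n = 1: D(1) = 1(1 + 5/2) = 7/2; numerator = 3(1) = 3; a_1 = (3)/(7/2) = 6/7
  n = 2: D(2) = 2(2 + 5/2) = 9; numerator = 3(6/7) = 18/7; a_2 = (18/7)/(9) = 2/7
  n = 3: D(3) = 3(3 + 5/2) = 33/2; numerator = 3(2/7) = 6/7; a_3 = (6/7)/(33/2) = 4/77
  n = 4: D(4) = 4(4 + 5/2) = 26; numerator = 3(4/77) = 12/77; a_4 = (12/77)/(26) = 6/1001
  n = 5: D(5) = 5(5 + 5/2) = 75/2; numerator = 3(6/1001) = 18/1001; a_5 = (18/1001)/(75/2) = 12/25025

r = 1/2; a_0 = 1; a_1 = 6/7; a_2 = 2/7; a_3 = 4/77; a_4 = 6/1001; a_5 = 12/25025


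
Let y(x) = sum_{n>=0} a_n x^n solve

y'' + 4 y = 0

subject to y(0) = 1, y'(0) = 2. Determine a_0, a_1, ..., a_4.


Ansatz: y(x) = sum_{n>=0} a_n x^n, so y'(x) = sum_{n>=1} n a_n x^(n-1) and y''(x) = sum_{n>=2} n(n-1) a_n x^(n-2).
Substitute into P(x) y'' + Q(x) y' + R(x) y = 0 with P(x) = 1, Q(x) = 0, R(x) = 4, and match powers of x.
Initial conditions: a_0 = 1, a_1 = 2.
Setting the coefficient of each power of x to zero and solving order by order (substituting the coefficients already found):
  x^0: 2 a_2 + 4 a_0 = 0  ->  2 a_2 = -4 a_0 = -4  ->  a_2 = -2
  x^1: 6 a_3 + 4 a_1 = 0  ->  6 a_3 = -4 a_1 = -8  ->  a_3 = -4/3
  x^2: 12 a_4 + 4 a_2 = 0  ->  12 a_4 = -4 a_2 = 8  ->  a_4 = 2/3
Truncated series: y(x) = 1 + 2 x - 2 x^2 - (4/3) x^3 + (2/3) x^4 + O(x^5).

a_0 = 1; a_1 = 2; a_2 = -2; a_3 = -4/3; a_4 = 2/3


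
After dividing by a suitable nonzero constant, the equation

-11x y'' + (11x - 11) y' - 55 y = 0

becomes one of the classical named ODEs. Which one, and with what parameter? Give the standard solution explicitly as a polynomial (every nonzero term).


All three coefficients share the factor -11; dividing through by -11 gives  x y'' + (1 - x) y' + 5 y = 0.
This matches the Laguerre equation x y'' + (1 - x) y' + n y = 0 with n = 5; the polynomial solution is L_5(x).
With y = sum_k a_k x^k, matching x^k gives (k+1)k a_{k+1} + (k+1) a_{k+1} - k a_k + n a_k = 0, i.e. (k+1)^2 a_{k+1} = (k - n) a_k = (k - 5) a_k. The right side vanishes at k = 5, so the series terminates at degree 5.
Standard normalization L_n(0) = 1 gives a_0 = 1. Work upward with a_{k+1} = (k - 5) a_k / (k+1)^2:
  a_1 = (0 - 5)(1) / 1^2 = -5/1 = -5
  a_2 = (1 - 5)(-5) / 2^2 = 20/4 = 5
  a_3 = (2 - 5)(5) / 3^2 = -15/9 = -5/3
  a_4 = (3 - 5)(-5/3) / 4^2 = (10/3)/16 = 5/24
  a_5 = (4 - 5)(5/24) / 5^2 = (-5/24)/25 = -1/120
Hence L_5(x) = -x^5/120 + 5 x^4/24 - 5 x^3/3 + 5 x^2 - 5 x + 1.

L_5(x); series = -x^5/120 + 5 x^4/24 - 5 x^3/3 + 5 x^2 - 5 x + 1


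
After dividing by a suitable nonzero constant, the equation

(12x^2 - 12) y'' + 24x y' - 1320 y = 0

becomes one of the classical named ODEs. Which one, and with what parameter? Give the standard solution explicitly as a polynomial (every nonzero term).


All three coefficients share the factor -12; dividing through by -12 gives  (1 - x^2) y'' - 2x y' + 110 y = 0.
This matches the Legendre equation (1 - x^2) y'' - 2x y' + n(n+1) y = 0 (note the -2x y' term) with n(n+1) = 110, so n = 10; the polynomial solution is P_10(x).
With y = sum_k a_k x^k, matching x^k gives (k+2)(k+1) a_{k+2} = [k(k+1) - n(n+1)] a_k = (k - 10)(k + 11) a_k. The right side vanishes at k = 10, so the series with the parity of 10 terminates at degree 10.
Standard normalization (P_n(1) = 1): leading coefficient (2n)!/(2^n (n!)^2) = 2432902008176640000/(1024*13168189440000) = 46189/256, so a_10 = 46189/256. Work downward with a_k = (k+1)(k+2) a_{k+2} / ((k - 10)(k + 11)):
  a_8 = (9)(10)(46189/256) / ((8 - 10)(8 + 11)) = (2078505/128)/(-38) = -109395/256
  a_6 = (7)(8)(-109395/256) / ((6 - 10)(6 + 11)) = (-765765/32)/(-68) = 45045/128
  a_4 = (5)(6)(45045/128) / ((4 - 10)(4 + 11)) = (675675/64)/(-90) = -15015/128
  a_2 = (3)(4)(-15015/128) / ((2 - 10)(2 + 11)) = (-45045/32)/(-104) = 3465/256
  a_0 = (1)(2)(3465/256) / ((0 - 10)(0 + 11)) = (3465/128)/(-110) = -63/256
Hence P_10(x) = 46189 x^10/256 - 109395 x^8/256 + 45045 x^6/128 - 15015 x^4/128 + 3465 x^2/256 - 63/256.

P_10(x); series = 46189 x^10/256 - 109395 x^8/256 + 45045 x^6/128 - 15015 x^4/128 + 3465 x^2/256 - 63/256


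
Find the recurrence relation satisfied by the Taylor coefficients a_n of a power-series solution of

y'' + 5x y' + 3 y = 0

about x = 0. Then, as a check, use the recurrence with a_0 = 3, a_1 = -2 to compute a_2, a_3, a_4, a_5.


Substitute y = sum_n a_n x^n.
y''(x) has coefficient (n+2)(n+1) a_{n+2} at x^n;
5 x y'(x) has coefficient 5 n a_n at x^n (shift);
3 y(x) has coefficient 3 a_n at x^n.
Matching x^n: (n+2)(n+1) a_{n+2} + (5n + 3) a_n = 0.
Thus a_{n+2} = (-5n - 3) / ((n+1)(n+2)) * a_n.

Check with a_0 = 3, a_1 = -2 (apply the recurrence for n = 0, 1, 2, 3): a_0 = 3, a_1 = -2, a_2 = -9/2, a_3 = 8/3, a_4 = 39/8, a_5 = -12/5.

a_(n+2) = (-5n - 3) / ((n+1)(n+2)) * a_n; check: a_0 = 3, a_1 = -2, a_2 = -9/2, a_3 = 8/3, a_4 = 39/8, a_5 = -12/5


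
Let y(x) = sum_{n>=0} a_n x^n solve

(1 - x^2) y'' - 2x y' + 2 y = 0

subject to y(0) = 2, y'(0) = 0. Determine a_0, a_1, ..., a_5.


Ansatz: y(x) = sum_{n>=0} a_n x^n, so y'(x) = sum_{n>=1} n a_n x^(n-1) and y''(x) = sum_{n>=2} n(n-1) a_n x^(n-2).
Substitute into P(x) y'' + Q(x) y' + R(x) y = 0 with P(x) = 1 - x^2, Q(x) = -2x, R(x) = 2, and match powers of x.
Initial conditions: a_0 = 2, a_1 = 0.
Setting the coefficient of each power of x to zero and solving order by order (substituting the coefficients already found):
  x^0: 2 a_2 + 2 a_0 = 0  ->  2 a_2 = -2 a_0 = -4  ->  a_2 = -2
  x^1: 6 a_3 = 0  ->  a_3 = 0
  x^2: 12 a_4 - 4 a_2 = 0  ->  12 a_4 = 4 a_2 = -8  ->  a_4 = -2/3
  x^3: 20 a_5 - 10 a_3 = 0  ->  20 a_5 = 10 a_3 = 0  ->  a_5 = 0
Truncated series: y(x) = 2 - 2 x^2 - (2/3) x^4 + O(x^6).

a_0 = 2; a_1 = 0; a_2 = -2; a_3 = 0; a_4 = -2/3; a_5 = 0


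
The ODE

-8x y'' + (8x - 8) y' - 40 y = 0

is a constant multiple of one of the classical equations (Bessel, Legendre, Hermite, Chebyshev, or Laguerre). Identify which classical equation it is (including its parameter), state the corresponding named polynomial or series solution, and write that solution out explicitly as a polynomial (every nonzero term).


All three coefficients share the factor -8; dividing through by -8 gives  x y'' + (1 - x) y' + 5 y = 0.
This matches the Laguerre equation x y'' + (1 - x) y' + n y = 0 with n = 5; the polynomial solution is L_5(x).
With y = sum_k a_k x^k, matching x^k gives (k+1)k a_{k+1} + (k+1) a_{k+1} - k a_k + n a_k = 0, i.e. (k+1)^2 a_{k+1} = (k - n) a_k = (k - 5) a_k. The right side vanishes at k = 5, so the series terminates at degree 5.
Standard normalization L_n(0) = 1 gives a_0 = 1. Work upward with a_{k+1} = (k - 5) a_k / (k+1)^2:
  a_1 = (0 - 5)(1) / 1^2 = -5/1 = -5
  a_2 = (1 - 5)(-5) / 2^2 = 20/4 = 5
  a_3 = (2 - 5)(5) / 3^2 = -15/9 = -5/3
  a_4 = (3 - 5)(-5/3) / 4^2 = (10/3)/16 = 5/24
  a_5 = (4 - 5)(5/24) / 5^2 = (-5/24)/25 = -1/120
Hence L_5(x) = -x^5/120 + 5 x^4/24 - 5 x^3/3 + 5 x^2 - 5 x + 1.

L_5(x); series = -x^5/120 + 5 x^4/24 - 5 x^3/3 + 5 x^2 - 5 x + 1


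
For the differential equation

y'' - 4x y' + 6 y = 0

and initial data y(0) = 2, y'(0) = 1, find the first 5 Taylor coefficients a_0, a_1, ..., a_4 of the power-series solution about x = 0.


Ansatz: y(x) = sum_{n>=0} a_n x^n, so y'(x) = sum_{n>=1} n a_n x^(n-1) and y''(x) = sum_{n>=2} n(n-1) a_n x^(n-2).
Substitute into P(x) y'' + Q(x) y' + R(x) y = 0 with P(x) = 1, Q(x) = -4x, R(x) = 6, and match powers of x.
Initial conditions: a_0 = 2, a_1 = 1.
Setting the coefficient of each power of x to zero and solving order by order (substituting the coefficients already found):
  x^0: 2 a_2 + 6 a_0 = 0  ->  2 a_2 = -6 a_0 = -12  ->  a_2 = -6
  x^1: 6 a_3 + 2 a_1 = 0  ->  6 a_3 = -2 a_1 = -2  ->  a_3 = -1/3
  x^2: 12 a_4 - 2 a_2 = 0  ->  12 a_4 = 2 a_2 = -12  ->  a_4 = -1
Truncated series: y(x) = 2 + x - 6 x^2 - (1/3) x^3 - x^4 + O(x^5).

a_0 = 2; a_1 = 1; a_2 = -6; a_3 = -1/3; a_4 = -1


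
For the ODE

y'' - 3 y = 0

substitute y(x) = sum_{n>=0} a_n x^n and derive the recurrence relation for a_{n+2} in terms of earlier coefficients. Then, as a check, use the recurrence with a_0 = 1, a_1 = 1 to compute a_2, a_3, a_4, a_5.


Substitute y = sum_n a_n x^n into y'' + (const) y = 0.
y''(x) = sum_{n>=0} (n+2)(n+1) a_{n+2} x^n.
The ODE becomes sum_n [(n+2)(n+1) a_{n+2} - 3 a_n] x^n = 0.
Setting each coefficient to zero gives the recurrence:
  (n+2)(n+1) a_{n+2} - 3 a_n = 0,
  a_{n+2} = 3 / ((n+1)(n+2)) a_n.

Check with a_0 = 1, a_1 = 1 (apply the recurrence for n = 0, 1, 2, 3): a_0 = 1, a_1 = 1, a_2 = 3/2, a_3 = 1/2, a_4 = 3/8, a_5 = 3/40.

a_{n+2} = 3/((n+1)(n+2)) * a_n; check: a_0 = 1, a_1 = 1, a_2 = 3/2, a_3 = 1/2, a_4 = 3/8, a_5 = 3/40


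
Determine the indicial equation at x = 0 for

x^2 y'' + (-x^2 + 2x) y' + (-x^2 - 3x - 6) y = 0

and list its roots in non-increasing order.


Divide by x^2 to reach normal form y'' + P_1(x) y' + P_2(x) y = 0 with P_1(x) = -1 + 2/x and P_2(x) = -1 - 3/x - 6/x^2.
x = 0 is a singular point because the y'-coefficient -1 + 2/x has a pole at x = 0 and the y-coefficient -1 - 3/x - 6/x^2 has a pole at x = 0.
It is a regular singular point because x P_1(x) = p(x) = 2 - x and x^2 P_2(x) = q(x) = -x^2 - 3x - 6 are polynomials, hence analytic at x = 0.
p(0) = 2,  q(0) = -6.
Indicial equation: r(r-1) + p(0) r + q(0) = 0, i.e. r^2 + (p(0) - 1) r + q(0) = 0, i.e. r^2 + 1 r - 6 = 0.
Discriminant: (1)^2 - 4(-6) = 25, so r = (-1 ± 5)/2.
Solving: r_1 = 2, r_2 = -3.

indicial: r^2 + 1 r - 6 = 0; roots r_1 = 2, r_2 = -3


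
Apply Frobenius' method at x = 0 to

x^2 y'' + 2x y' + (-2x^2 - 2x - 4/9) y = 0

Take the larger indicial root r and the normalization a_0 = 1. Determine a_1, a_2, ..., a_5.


Write in Frobenius form y'' + (p(x)/x) y' + (q(x)/x^2) y = 0:
  p(x) = 2,  q(x) = -2x^2 - 2x - 4/9.
Indicial equation: r(r-1) + (2) r + (-4/9) = 0 -> roots r_1 = 1/3, r_2 = -4/3.
Take r = r_1 = 1/3. Let y(x) = x^r sum_{n>=0} a_n x^n with a_0 = 1.
Substitute y = x^r sum a_n x^n and match x^{r+n}. The recurrence is
  D(n) a_n - 2 a_{n-1} - 2 a_{n-2} = 0,  where D(n) = (r+n)(r+n-1) + (2)(r+n) + (-4/9).
  a_n = [2 a_{n-1} + 2 a_{n-2}] / D(n).
Since the indicial polynomial factors as (r - r_1)(r - r_2), D(n) = (r_1 + n - r_1)(r_1 + n - r_2) = n(n + 5/3).
Evaluating step by step (a_0 = 1):
  n = 1: D(1) = 1(1 + 5/3) = 8/3; numerator = 2(1) = 2; a_1 = (2)/(8/3) = 3/4
  n = 2: D(2) = 2(2 + 5/3) = 22/3; numerator = 2(3/4) + 2(1) = 7/2; a_2 = (7/2)/(22/3) = 21/44
  n = 3: D(3) = 3(3 + 5/3) = 14; numerator = 2(21/44) + 2(3/4) = 27/11; a_3 = (27/11)/(14) = 27/154
  n = 4: D(4) = 4(4 + 5/3) = 68/3; numerator = 2(27/154) + 2(21/44) = 201/154; a_4 = (201/154)/(68/3) = 603/10472
  n = 5: D(5) = 5(5 + 5/3) = 100/3; numerator = 2(603/10472) + 2(27/154) = 2439/5236; a_5 = (2439/5236)/(100/3) = 7317/523600

r = 1/3; a_0 = 1; a_1 = 3/4; a_2 = 21/44; a_3 = 27/154; a_4 = 603/10472; a_5 = 7317/523600


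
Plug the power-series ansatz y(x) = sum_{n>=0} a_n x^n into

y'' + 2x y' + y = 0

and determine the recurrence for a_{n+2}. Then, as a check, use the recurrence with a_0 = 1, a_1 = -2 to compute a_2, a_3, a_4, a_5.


Substitute y = sum_n a_n x^n.
y''(x) has coefficient (n+2)(n+1) a_{n+2} at x^n;
2 x y'(x) has coefficient 2 n a_n at x^n (shift);
y(x) has coefficient 1 a_n at x^n.
Matching x^n: (n+2)(n+1) a_{n+2} + (2n + 1) a_n = 0.
Thus a_{n+2} = (-2n - 1) / ((n+1)(n+2)) * a_n.

Check with a_0 = 1, a_1 = -2 (apply the recurrence for n = 0, 1, 2, 3): a_0 = 1, a_1 = -2, a_2 = -1/2, a_3 = 1, a_4 = 5/24, a_5 = -7/20.

a_(n+2) = (-2n - 1) / ((n+1)(n+2)) * a_n; check: a_0 = 1, a_1 = -2, a_2 = -1/2, a_3 = 1, a_4 = 5/24, a_5 = -7/20


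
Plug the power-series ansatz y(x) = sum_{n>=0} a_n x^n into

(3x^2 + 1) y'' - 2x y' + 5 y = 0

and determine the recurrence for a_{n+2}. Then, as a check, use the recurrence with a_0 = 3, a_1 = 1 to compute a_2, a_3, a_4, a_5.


Substitute y = sum_n a_n x^n.
(1 + 3 x^2) y'' contributes (n+2)(n+1) a_{n+2} + 3 n(n-1) a_n at x^n.
-2 x y'(x) contributes -2 n a_n at x^n.
5 y(x) contributes 5 a_n at x^n.
Matching x^n: (n+2)(n+1) a_{n+2} + (3 n(n-1) - 2 n + 5) a_n = 0.
Thus a_{n+2} = (-3 n(n-1) + 2 n - 5) / ((n+1)(n+2)) * a_n.

Check with a_0 = 3, a_1 = 1 (apply the recurrence for n = 0, 1, 2, 3): a_0 = 3, a_1 = 1, a_2 = -15/2, a_3 = -1/2, a_4 = 35/8, a_5 = 17/40.

a_(n+2) = (-3 n(n-1) + 2 n - 5) / ((n+1)(n+2)) * a_n; check: a_0 = 3, a_1 = 1, a_2 = -15/2, a_3 = -1/2, a_4 = 35/8, a_5 = 17/40


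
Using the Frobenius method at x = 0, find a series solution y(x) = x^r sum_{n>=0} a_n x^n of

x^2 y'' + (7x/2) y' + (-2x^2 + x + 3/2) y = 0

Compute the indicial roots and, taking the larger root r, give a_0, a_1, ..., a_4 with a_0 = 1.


Write in Frobenius form y'' + (p(x)/x) y' + (q(x)/x^2) y = 0:
  p(x) = 7/2,  q(x) = -2x^2 + x + 3/2.
Indicial equation: r(r-1) + (7/2) r + (3/2) = 0 -> roots r_1 = -1, r_2 = -3/2.
Take r = r_1 = -1. Let y(x) = x^r sum_{n>=0} a_n x^n with a_0 = 1.
Substitute y = x^r sum a_n x^n and match x^{r+n}. The recurrence is
  D(n) a_n + 1 a_{n-1} - 2 a_{n-2} = 0,  where D(n) = (r+n)(r+n-1) + (7/2)(r+n) + (3/2).
  a_n = [-1 a_{n-1} + 2 a_{n-2}] / D(n).
Since the indicial polynomial factors as (r - r_1)(r - r_2), D(n) = (r_1 + n - r_1)(r_1 + n - r_2) = n(n + 1/2).
Evaluating step by step (a_0 = 1):
  n = 1: D(1) = 1(1 + 1/2) = 3/2; numerator = -1(1) = -1; a_1 = (-1)/(3/2) = -2/3
  n = 2: D(2) = 2(2 + 1/2) = 5; numerator = -1(-2/3) + 2(1) = 8/3; a_2 = (8/3)/(5) = 8/15
  n = 3: D(3) = 3(3 + 1/2) = 21/2; numerator = -1(8/15) + 2(-2/3) = -28/15; a_3 = (-28/15)/(21/2) = -8/45
  n = 4: D(4) = 4(4 + 1/2) = 18; numerator = -1(-8/45) + 2(8/15) = 56/45; a_4 = (56/45)/(18) = 28/405

r = -1; a_0 = 1; a_1 = -2/3; a_2 = 8/15; a_3 = -8/45; a_4 = 28/405


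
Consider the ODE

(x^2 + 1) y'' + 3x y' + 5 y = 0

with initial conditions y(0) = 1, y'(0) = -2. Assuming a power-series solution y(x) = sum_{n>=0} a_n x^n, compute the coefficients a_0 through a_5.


Ansatz: y(x) = sum_{n>=0} a_n x^n, so y'(x) = sum_{n>=1} n a_n x^(n-1) and y''(x) = sum_{n>=2} n(n-1) a_n x^(n-2).
Substitute into P(x) y'' + Q(x) y' + R(x) y = 0 with P(x) = x^2 + 1, Q(x) = 3x, R(x) = 5, and match powers of x.
Initial conditions: a_0 = 1, a_1 = -2.
Setting the coefficient of each power of x to zero and solving order by order (substituting the coefficients already found):
  x^0: 2 a_2 + 5 a_0 = 0  ->  2 a_2 = -5 a_0 = -5  ->  a_2 = -5/2
  x^1: 6 a_3 + 8 a_1 = 0  ->  6 a_3 = -8 a_1 = 16  ->  a_3 = 8/3
  x^2: 12 a_4 + 13 a_2 = 0  ->  12 a_4 = -13 a_2 = 65/2  ->  a_4 = 65/24
  x^3: 20 a_5 + 20 a_3 = 0  ->  20 a_5 = -20 a_3 = -160/3  ->  a_5 = -8/3
Truncated series: y(x) = 1 - 2 x - (5/2) x^2 + (8/3) x^3 + (65/24) x^4 - (8/3) x^5 + O(x^6).

a_0 = 1; a_1 = -2; a_2 = -5/2; a_3 = 8/3; a_4 = 65/24; a_5 = -8/3
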